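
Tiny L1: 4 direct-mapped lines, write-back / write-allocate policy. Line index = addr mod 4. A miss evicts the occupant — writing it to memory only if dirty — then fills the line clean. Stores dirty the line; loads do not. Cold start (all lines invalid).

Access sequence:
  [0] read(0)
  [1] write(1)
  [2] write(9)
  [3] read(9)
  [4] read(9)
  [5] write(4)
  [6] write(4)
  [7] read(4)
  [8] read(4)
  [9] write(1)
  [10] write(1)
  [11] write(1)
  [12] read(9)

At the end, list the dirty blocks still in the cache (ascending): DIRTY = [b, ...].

  0 | R B0 → L0 miss [-]
  1 | W B1 → L1 miss [D]
  2 | W B9 → L1 miss wb→B1 [D]
  3 | R B9 → L1 hit [D]
  4 | R B9 → L1 hit [D]
  5 | W B4 → L0 miss [D]
  6 | W B4 → L0 hit [D]
  7 | R B4 → L0 hit [D]
  8 | R B4 → L0 hit [D]
  9 | W B1 → L1 miss wb→B9 [D]
  10 | W B1 → L1 hit [D]
  11 | W B1 → L1 hit [D]
  12 | R B9 → L1 miss wb→B1 [-]

DIRTY = [4]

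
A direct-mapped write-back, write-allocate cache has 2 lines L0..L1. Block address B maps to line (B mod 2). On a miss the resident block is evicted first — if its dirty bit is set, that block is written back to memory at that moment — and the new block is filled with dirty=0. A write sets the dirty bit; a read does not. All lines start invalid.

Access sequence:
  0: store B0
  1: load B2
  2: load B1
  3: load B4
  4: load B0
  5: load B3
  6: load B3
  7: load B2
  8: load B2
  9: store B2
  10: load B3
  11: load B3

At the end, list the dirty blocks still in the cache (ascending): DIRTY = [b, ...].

  0 | W B0 → L0 miss [D]
  1 | R B2 → L0 miss wb→B0 [-]
  2 | R B1 → L1 miss [-]
  3 | R B4 → L0 miss [-]
  4 | R B0 → L0 miss [-]
  5 | R B3 → L1 miss [-]
  6 | R B3 → L1 hit [-]
  7 | R B2 → L0 miss [-]
  8 | R B2 → L0 hit [-]
  9 | W B2 → L0 hit [D]
  10 | R B3 → L1 hit [-]
  11 | R B3 → L1 hit [-]

DIRTY = [2]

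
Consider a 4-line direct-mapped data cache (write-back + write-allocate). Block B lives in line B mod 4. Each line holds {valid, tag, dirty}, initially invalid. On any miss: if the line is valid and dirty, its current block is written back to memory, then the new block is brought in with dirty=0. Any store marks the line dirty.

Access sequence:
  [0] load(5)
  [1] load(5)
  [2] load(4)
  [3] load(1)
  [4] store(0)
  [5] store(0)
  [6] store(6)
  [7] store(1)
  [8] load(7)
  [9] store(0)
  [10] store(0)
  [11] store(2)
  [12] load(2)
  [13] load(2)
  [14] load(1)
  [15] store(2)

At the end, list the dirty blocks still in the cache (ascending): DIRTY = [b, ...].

0: R B5 -> L1 miss  d=-]
1: R B5 -> L1 hit  d=-]
2: R B4 -> L0 miss  d=-]
3: R B1 -> L1 miss  d=-]
4: W B0 -> L0 miss  d=D]
5: W B0 -> L0 hit  d=D]
6: W B6 -> L2 miss  d=D]
7: W B1 -> L1 hit  d=D]
8: R B7 -> L3 miss  d=-]
9: W B0 -> L0 hit  d=D]
10: W B0 -> L0 hit  d=D]
11: W B2 -> L2 miss wb->B6  d=D]
12: R B2 -> L2 hit  d=D]
13: R B2 -> L2 hit  d=D]
14: R B1 -> L1 hit  d=D]
15: W B2 -> L2 hit  d=D]

DIRTY = [0, 1, 2]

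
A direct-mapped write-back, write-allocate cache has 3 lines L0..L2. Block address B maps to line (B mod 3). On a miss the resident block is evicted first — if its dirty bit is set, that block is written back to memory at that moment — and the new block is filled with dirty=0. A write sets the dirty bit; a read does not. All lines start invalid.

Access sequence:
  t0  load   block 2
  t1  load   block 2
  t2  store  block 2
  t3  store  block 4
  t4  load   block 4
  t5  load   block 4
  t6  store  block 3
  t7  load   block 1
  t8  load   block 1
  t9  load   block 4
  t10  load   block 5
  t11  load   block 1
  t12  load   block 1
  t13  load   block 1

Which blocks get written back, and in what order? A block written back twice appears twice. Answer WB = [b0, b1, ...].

  0 | R B2 → L2 miss [-]
  1 | R B2 → L2 hit [-]
  2 | W B2 → L2 hit [D]
  3 | W B4 → L1 miss [D]
  4 | R B4 → L1 hit [D]
  5 | R B4 → L1 hit [D]
  6 | W B3 → L0 miss [D]
  7 | R B1 → L1 miss wb→B4 [-]
  8 | R B1 → L1 hit [-]
  9 | R B4 → L1 miss [-]
  10 | R B5 → L2 miss wb→B2 [-]
  11 | R B1 → L1 miss [-]
  12 | R B1 → L1 hit [-]
  13 | R B1 → L1 hit [-]

WB = [4, 2]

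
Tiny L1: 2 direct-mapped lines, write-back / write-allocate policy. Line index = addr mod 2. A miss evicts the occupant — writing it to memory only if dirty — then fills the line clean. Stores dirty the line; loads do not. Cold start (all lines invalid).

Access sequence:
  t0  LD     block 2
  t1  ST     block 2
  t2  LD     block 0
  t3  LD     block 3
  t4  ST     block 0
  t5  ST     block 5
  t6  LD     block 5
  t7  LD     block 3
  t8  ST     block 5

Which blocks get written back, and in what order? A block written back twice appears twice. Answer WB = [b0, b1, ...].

  0 | R B2 → L0 miss [-]
  1 | W B2 → L0 hit [D]
  2 | R B0 → L0 miss wb→B2 [-]
  3 | R B3 → L1 miss [-]
  4 | W B0 → L0 hit [D]
  5 | W B5 → L1 miss [D]
  6 | R B5 → L1 hit [D]
  7 | R B3 → L1 miss wb→B5 [-]
  8 | W B5 → L1 miss [D]

WB = [2, 5]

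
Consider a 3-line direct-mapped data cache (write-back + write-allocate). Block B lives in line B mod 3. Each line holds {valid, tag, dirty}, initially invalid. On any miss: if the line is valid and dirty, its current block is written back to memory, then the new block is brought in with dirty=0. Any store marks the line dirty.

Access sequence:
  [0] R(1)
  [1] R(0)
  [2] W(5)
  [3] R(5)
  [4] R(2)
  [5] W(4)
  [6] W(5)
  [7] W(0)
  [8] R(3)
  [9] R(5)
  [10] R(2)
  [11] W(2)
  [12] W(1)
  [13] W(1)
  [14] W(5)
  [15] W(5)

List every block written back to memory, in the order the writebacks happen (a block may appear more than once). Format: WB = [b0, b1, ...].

  0 | R B1 → L1 miss [-]
  1 | R B0 → L0 miss [-]
  2 | W B5 → L2 miss [D]
  3 | R B5 → L2 hit [D]
  4 | R B2 → L2 miss wb→B5 [-]
  5 | W B4 → L1 miss [D]
  6 | W B5 → L2 miss [D]
  7 | W B0 → L0 hit [D]
  8 | R B3 → L0 miss wb→B0 [-]
  9 | R B5 → L2 hit [D]
  10 | R B2 → L2 miss wb→B5 [-]
  11 | W B2 → L2 hit [D]
  12 | W B1 → L1 miss wb→B4 [D]
  13 | W B1 → L1 hit [D]
  14 | W B5 → L2 miss wb→B2 [D]
  15 | W B5 → L2 hit [D]

WB = [5, 0, 5, 4, 2]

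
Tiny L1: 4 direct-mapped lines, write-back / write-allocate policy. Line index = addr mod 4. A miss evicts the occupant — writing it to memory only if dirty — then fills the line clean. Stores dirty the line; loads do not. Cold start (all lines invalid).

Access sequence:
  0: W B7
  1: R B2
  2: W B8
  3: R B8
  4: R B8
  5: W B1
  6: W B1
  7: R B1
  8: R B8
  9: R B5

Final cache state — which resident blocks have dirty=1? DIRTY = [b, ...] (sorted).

0: W B7 -> L3 miss  d=D]
1: R B2 -> L2 miss  d=-]
2: W B8 -> L0 miss  d=D]
3: R B8 -> L0 hit  d=D]
4: R B8 -> L0 hit  d=D]
5: W B1 -> L1 miss  d=D]
6: W B1 -> L1 hit  d=D]
7: R B1 -> L1 hit  d=D]
8: R B8 -> L0 hit  d=D]
9: R B5 -> L1 miss wb->B1  d=-]

DIRTY = [7, 8]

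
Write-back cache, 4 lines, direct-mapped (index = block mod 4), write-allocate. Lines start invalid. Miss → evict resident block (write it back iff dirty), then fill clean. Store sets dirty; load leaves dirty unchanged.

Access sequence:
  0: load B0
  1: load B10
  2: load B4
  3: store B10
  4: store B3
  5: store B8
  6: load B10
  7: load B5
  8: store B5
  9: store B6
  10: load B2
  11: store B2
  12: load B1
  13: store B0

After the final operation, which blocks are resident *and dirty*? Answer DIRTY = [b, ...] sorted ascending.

DIRTY = [0, 2, 3]

0: R B0 -> L0 miss  d=-]
1: R B10 -> L2 miss  d=-]
2: R B4 -> L0 miss  d=-]
3: W B10 -> L2 hit  d=D]
4: W B3 -> L3 miss  d=D]
5: W B8 -> L0 miss  d=D]
6: R B10 -> L2 hit  d=D]
7: R B5 -> L1 miss  d=-]
8: W B5 -> L1 hit  d=D]
9: W B6 -> L2 miss wb->B10  d=D]
10: R B2 -> L2 miss wb->B6  d=-]
11: W B2 -> L2 hit  d=D]
12: R B1 -> L1 miss wb->B5  d=-]
13: W B0 -> L0 miss wb->B8  d=D]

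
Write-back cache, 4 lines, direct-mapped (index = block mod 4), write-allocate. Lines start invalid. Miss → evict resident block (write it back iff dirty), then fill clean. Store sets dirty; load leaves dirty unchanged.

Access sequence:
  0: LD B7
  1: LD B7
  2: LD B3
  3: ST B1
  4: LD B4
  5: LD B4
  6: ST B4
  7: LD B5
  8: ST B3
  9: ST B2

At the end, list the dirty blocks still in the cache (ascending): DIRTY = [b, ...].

DIRTY = [2, 3, 4]

  0 | R B7 → L3 miss [-]
  1 | R B7 → L3 hit [-]
  2 | R B3 → L3 miss [-]
  3 | W B1 → L1 miss [D]
  4 | R B4 → L0 miss [-]
  5 | R B4 → L0 hit [-]
  6 | W B4 → L0 hit [D]
  7 | R B5 → L1 miss wb→B1 [-]
  8 | W B3 → L3 hit [D]
  9 | W B2 → L2 miss [D]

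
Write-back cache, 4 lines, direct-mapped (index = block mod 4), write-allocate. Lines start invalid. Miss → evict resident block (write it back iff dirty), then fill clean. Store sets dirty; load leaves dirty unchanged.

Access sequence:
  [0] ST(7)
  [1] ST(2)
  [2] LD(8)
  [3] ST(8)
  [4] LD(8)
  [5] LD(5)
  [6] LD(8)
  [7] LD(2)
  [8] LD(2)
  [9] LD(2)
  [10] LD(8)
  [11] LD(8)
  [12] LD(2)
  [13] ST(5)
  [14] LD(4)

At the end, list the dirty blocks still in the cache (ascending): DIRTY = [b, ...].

DIRTY = [2, 5, 7]

  0 | W B7 → L3 miss [D]
  1 | W B2 → L2 miss [D]
  2 | R B8 → L0 miss [-]
  3 | W B8 → L0 hit [D]
  4 | R B8 → L0 hit [D]
  5 | R B5 → L1 miss [-]
  6 | R B8 → L0 hit [D]
  7 | R B2 → L2 hit [D]
  8 | R B2 → L2 hit [D]
  9 | R B2 → L2 hit [D]
  10 | R B8 → L0 hit [D]
  11 | R B8 → L0 hit [D]
  12 | R B2 → L2 hit [D]
  13 | W B5 → L1 hit [D]
  14 | R B4 → L0 miss wb→B8 [-]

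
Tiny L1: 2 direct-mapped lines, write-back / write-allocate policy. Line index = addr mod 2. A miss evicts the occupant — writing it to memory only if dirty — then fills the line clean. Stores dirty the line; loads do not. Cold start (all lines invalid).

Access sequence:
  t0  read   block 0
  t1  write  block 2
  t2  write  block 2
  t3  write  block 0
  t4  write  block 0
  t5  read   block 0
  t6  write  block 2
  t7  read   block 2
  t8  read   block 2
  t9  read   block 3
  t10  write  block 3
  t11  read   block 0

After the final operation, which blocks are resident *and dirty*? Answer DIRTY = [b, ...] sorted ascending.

DIRTY = [3]

  0 | R B0 → L0 miss [-]
  1 | W B2 → L0 miss [D]
  2 | W B2 → L0 hit [D]
  3 | W B0 → L0 miss wb→B2 [D]
  4 | W B0 → L0 hit [D]
  5 | R B0 → L0 hit [D]
  6 | W B2 → L0 miss wb→B0 [D]
  7 | R B2 → L0 hit [D]
  8 | R B2 → L0 hit [D]
  9 | R B3 → L1 miss [-]
  10 | W B3 → L1 hit [D]
  11 | R B0 → L0 miss wb→B2 [-]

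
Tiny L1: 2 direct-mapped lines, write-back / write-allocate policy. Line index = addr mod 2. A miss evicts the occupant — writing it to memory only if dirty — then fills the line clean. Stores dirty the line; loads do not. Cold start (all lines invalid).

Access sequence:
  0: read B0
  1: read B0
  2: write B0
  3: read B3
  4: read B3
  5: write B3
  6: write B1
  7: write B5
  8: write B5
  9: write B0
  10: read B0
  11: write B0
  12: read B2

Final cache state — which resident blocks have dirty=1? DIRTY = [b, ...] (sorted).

DIRTY = [5]

0: R B0 → L0 miss [-]
1: R B0 → L0 hit [-]
2: W B0 → L0 hit [D]
3: R B3 → L1 miss [-]
4: R B3 → L1 hit [-]
5: W B3 → L1 hit [D]
6: W B1 → L1 miss wb→B3 [D]
7: W B5 → L1 miss wb→B1 [D]
8: W B5 → L1 hit [D]
9: W B0 → L0 hit [D]
10: R B0 → L0 hit [D]
11: W B0 → L0 hit [D]
12: R B2 → L0 miss wb→B0 [-]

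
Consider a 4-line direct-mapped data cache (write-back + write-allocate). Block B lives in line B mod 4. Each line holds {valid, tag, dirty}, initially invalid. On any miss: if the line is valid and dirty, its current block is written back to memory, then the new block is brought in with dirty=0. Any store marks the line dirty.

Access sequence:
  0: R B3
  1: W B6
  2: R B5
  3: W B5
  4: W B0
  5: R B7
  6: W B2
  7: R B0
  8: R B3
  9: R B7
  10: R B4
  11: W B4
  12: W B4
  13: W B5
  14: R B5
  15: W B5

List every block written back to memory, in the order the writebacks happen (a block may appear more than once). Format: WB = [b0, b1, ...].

0: R B3 → L3 miss [-]
1: W B6 → L2 miss [D]
2: R B5 → L1 miss [-]
3: W B5 → L1 hit [D]
4: W B0 → L0 miss [D]
5: R B7 → L3 miss [-]
6: W B2 → L2 miss wb→B6 [D]
7: R B0 → L0 hit [D]
8: R B3 → L3 miss [-]
9: R B7 → L3 miss [-]
10: R B4 → L0 miss wb→B0 [-]
11: W B4 → L0 hit [D]
12: W B4 → L0 hit [D]
13: W B5 → L1 hit [D]
14: R B5 → L1 hit [D]
15: W B5 → L1 hit [D]

WB = [6, 0]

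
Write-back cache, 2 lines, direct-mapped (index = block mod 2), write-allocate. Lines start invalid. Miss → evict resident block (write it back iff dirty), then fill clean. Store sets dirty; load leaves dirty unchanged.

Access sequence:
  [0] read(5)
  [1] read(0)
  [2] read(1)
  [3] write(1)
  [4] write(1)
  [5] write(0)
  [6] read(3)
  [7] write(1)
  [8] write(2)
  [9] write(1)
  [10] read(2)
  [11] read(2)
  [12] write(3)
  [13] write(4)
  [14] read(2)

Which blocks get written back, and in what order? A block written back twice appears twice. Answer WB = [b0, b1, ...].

WB = [1, 0, 1, 2, 4]

0: R B5 → L1 miss [-]
1: R B0 → L0 miss [-]
2: R B1 → L1 miss [-]
3: W B1 → L1 hit [D]
4: W B1 → L1 hit [D]
5: W B0 → L0 hit [D]
6: R B3 → L1 miss wb→B1 [-]
7: W B1 → L1 miss [D]
8: W B2 → L0 miss wb→B0 [D]
9: W B1 → L1 hit [D]
10: R B2 → L0 hit [D]
11: R B2 → L0 hit [D]
12: W B3 → L1 miss wb→B1 [D]
13: W B4 → L0 miss wb→B2 [D]
14: R B2 → L0 miss wb→B4 [-]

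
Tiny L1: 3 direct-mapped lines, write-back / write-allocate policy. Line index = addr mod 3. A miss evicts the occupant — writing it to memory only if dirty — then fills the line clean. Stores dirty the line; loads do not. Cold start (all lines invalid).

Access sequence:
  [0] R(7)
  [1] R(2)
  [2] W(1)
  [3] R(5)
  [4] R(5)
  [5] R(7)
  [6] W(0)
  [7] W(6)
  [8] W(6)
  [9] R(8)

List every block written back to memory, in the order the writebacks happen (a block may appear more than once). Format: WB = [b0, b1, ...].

WB = [1, 0]

  0 | R B7 → L1 miss [-]
  1 | R B2 → L2 miss [-]
  2 | W B1 → L1 miss [D]
  3 | R B5 → L2 miss [-]
  4 | R B5 → L2 hit [-]
  5 | R B7 → L1 miss wb→B1 [-]
  6 | W B0 → L0 miss [D]
  7 | W B6 → L0 miss wb→B0 [D]
  8 | W B6 → L0 hit [D]
  9 | R B8 → L2 miss [-]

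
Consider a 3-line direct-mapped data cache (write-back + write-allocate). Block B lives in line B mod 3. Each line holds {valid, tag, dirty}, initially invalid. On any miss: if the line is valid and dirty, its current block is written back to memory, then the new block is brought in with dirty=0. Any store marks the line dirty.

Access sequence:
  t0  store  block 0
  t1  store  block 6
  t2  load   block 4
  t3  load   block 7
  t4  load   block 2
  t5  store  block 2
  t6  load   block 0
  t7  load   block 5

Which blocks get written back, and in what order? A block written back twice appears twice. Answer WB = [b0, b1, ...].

0: W B0 → L0 miss [D]
1: W B6 → L0 miss wb→B0 [D]
2: R B4 → L1 miss [-]
3: R B7 → L1 miss [-]
4: R B2 → L2 miss [-]
5: W B2 → L2 hit [D]
6: R B0 → L0 miss wb→B6 [-]
7: R B5 → L2 miss wb→B2 [-]

WB = [0, 6, 2]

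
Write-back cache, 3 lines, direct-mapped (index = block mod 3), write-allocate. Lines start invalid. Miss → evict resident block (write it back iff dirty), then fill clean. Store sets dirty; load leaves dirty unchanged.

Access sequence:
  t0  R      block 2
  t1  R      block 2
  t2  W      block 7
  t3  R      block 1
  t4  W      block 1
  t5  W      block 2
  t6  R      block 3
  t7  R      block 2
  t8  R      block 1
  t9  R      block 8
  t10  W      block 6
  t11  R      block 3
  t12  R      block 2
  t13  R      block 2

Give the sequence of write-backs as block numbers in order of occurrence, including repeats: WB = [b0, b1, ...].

0: R B2 -> L2 miss  d=-]
1: R B2 -> L2 hit  d=-]
2: W B7 -> L1 miss  d=D]
3: R B1 -> L1 miss wb->B7  d=-]
4: W B1 -> L1 hit  d=D]
5: W B2 -> L2 hit  d=D]
6: R B3 -> L0 miss  d=-]
7: R B2 -> L2 hit  d=D]
8: R B1 -> L1 hit  d=D]
9: R B8 -> L2 miss wb->B2  d=-]
10: W B6 -> L0 miss  d=D]
11: R B3 -> L0 miss wb->B6  d=-]
12: R B2 -> L2 miss  d=-]
13: R B2 -> L2 hit  d=-]

WB = [7, 2, 6]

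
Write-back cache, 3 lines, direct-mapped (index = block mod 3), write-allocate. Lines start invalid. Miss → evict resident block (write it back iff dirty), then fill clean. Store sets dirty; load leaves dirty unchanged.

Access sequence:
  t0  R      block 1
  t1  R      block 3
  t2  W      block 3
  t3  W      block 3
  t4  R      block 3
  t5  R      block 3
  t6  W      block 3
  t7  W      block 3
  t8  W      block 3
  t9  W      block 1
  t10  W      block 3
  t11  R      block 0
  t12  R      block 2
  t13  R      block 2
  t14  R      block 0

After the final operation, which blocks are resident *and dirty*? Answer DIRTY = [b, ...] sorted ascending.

  0 | R B1 → L1 miss [-]
  1 | R B3 → L0 miss [-]
  2 | W B3 → L0 hit [D]
  3 | W B3 → L0 hit [D]
  4 | R B3 → L0 hit [D]
  5 | R B3 → L0 hit [D]
  6 | W B3 → L0 hit [D]
  7 | W B3 → L0 hit [D]
  8 | W B3 → L0 hit [D]
  9 | W B1 → L1 hit [D]
  10 | W B3 → L0 hit [D]
  11 | R B0 → L0 miss wb→B3 [-]
  12 | R B2 → L2 miss [-]
  13 | R B2 → L2 hit [-]
  14 | R B0 → L0 hit [-]

DIRTY = [1]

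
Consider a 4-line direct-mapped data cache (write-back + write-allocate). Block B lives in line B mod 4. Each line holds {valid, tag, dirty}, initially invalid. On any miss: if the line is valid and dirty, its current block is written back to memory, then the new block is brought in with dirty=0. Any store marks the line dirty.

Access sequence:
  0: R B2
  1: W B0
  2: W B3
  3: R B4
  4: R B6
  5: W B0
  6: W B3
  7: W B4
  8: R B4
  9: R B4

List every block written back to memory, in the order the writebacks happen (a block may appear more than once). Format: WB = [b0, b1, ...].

0: R B2 -> L2 miss  d=-]
1: W B0 -> L0 miss  d=D]
2: W B3 -> L3 miss  d=D]
3: R B4 -> L0 miss wb->B0  d=-]
4: R B6 -> L2 miss  d=-]
5: W B0 -> L0 miss  d=D]
6: W B3 -> L3 hit  d=D]
7: W B4 -> L0 miss wb->B0  d=D]
8: R B4 -> L0 hit  d=D]
9: R B4 -> L0 hit  d=D]

WB = [0, 0]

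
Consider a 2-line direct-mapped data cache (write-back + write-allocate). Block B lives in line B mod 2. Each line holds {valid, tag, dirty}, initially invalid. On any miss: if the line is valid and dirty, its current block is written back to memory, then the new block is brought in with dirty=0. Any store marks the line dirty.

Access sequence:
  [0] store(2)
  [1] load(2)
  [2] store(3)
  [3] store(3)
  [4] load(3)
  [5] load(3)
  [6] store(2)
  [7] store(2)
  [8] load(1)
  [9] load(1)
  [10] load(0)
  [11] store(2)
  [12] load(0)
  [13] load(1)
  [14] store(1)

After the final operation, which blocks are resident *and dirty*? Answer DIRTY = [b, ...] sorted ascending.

DIRTY = [1]

0: W B2 → L0 miss [D]
1: R B2 → L0 hit [D]
2: W B3 → L1 miss [D]
3: W B3 → L1 hit [D]
4: R B3 → L1 hit [D]
5: R B3 → L1 hit [D]
6: W B2 → L0 hit [D]
7: W B2 → L0 hit [D]
8: R B1 → L1 miss wb→B3 [-]
9: R B1 → L1 hit [-]
10: R B0 → L0 miss wb→B2 [-]
11: W B2 → L0 miss [D]
12: R B0 → L0 miss wb→B2 [-]
13: R B1 → L1 hit [-]
14: W B1 → L1 hit [D]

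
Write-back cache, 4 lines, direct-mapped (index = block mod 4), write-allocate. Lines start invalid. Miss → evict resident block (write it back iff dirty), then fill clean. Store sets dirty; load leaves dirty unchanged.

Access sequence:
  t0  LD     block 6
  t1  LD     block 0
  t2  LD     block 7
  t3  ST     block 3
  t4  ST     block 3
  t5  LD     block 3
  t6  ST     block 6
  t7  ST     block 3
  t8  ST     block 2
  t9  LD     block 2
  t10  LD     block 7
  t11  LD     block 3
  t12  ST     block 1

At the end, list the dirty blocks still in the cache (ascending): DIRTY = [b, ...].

DIRTY = [1, 2]

0: R B6 → L2 miss [-]
1: R B0 → L0 miss [-]
2: R B7 → L3 miss [-]
3: W B3 → L3 miss [D]
4: W B3 → L3 hit [D]
5: R B3 → L3 hit [D]
6: W B6 → L2 hit [D]
7: W B3 → L3 hit [D]
8: W B2 → L2 miss wb→B6 [D]
9: R B2 → L2 hit [D]
10: R B7 → L3 miss wb→B3 [-]
11: R B3 → L3 miss [-]
12: W B1 → L1 miss [D]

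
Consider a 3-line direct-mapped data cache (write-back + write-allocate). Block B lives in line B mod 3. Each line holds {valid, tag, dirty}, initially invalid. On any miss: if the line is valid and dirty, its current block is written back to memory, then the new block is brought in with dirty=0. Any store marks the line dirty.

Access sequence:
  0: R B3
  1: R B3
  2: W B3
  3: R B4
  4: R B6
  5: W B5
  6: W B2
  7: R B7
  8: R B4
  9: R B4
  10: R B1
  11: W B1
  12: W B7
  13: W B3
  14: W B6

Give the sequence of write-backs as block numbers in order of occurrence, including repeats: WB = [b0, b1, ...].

0: R B3 → L0 miss [-]
1: R B3 → L0 hit [-]
2: W B3 → L0 hit [D]
3: R B4 → L1 miss [-]
4: R B6 → L0 miss wb→B3 [-]
5: W B5 → L2 miss [D]
6: W B2 → L2 miss wb→B5 [D]
7: R B7 → L1 miss [-]
8: R B4 → L1 miss [-]
9: R B4 → L1 hit [-]
10: R B1 → L1 miss [-]
11: W B1 → L1 hit [D]
12: W B7 → L1 miss wb→B1 [D]
13: W B3 → L0 miss [D]
14: W B6 → L0 miss wb→B3 [D]

WB = [3, 5, 1, 3]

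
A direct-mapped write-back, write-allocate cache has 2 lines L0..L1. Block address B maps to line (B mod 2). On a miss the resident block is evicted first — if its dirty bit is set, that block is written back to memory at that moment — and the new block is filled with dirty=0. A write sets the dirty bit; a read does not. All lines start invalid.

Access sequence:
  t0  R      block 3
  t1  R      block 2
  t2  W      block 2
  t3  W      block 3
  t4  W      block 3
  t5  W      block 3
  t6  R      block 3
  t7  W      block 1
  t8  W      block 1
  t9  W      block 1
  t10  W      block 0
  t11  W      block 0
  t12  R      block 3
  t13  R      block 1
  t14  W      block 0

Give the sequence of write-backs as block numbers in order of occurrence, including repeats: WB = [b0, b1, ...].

0: R B3 → L1 miss [-]
1: R B2 → L0 miss [-]
2: W B2 → L0 hit [D]
3: W B3 → L1 hit [D]
4: W B3 → L1 hit [D]
5: W B3 → L1 hit [D]
6: R B3 → L1 hit [D]
7: W B1 → L1 miss wb→B3 [D]
8: W B1 → L1 hit [D]
9: W B1 → L1 hit [D]
10: W B0 → L0 miss wb→B2 [D]
11: W B0 → L0 hit [D]
12: R B3 → L1 miss wb→B1 [-]
13: R B1 → L1 miss [-]
14: W B0 → L0 hit [D]

WB = [3, 2, 1]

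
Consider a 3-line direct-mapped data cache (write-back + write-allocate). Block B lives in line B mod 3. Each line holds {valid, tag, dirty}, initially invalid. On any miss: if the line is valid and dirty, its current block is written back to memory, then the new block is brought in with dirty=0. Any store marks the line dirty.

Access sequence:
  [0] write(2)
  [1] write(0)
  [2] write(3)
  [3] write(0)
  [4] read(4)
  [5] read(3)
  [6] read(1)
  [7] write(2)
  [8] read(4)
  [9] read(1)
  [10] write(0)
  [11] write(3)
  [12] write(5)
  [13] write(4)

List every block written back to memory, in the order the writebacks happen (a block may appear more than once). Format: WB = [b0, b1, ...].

0: W B2 → L2 miss [D]
1: W B0 → L0 miss [D]
2: W B3 → L0 miss wb→B0 [D]
3: W B0 → L0 miss wb→B3 [D]
4: R B4 → L1 miss [-]
5: R B3 → L0 miss wb→B0 [-]
6: R B1 → L1 miss [-]
7: W B2 → L2 hit [D]
8: R B4 → L1 miss [-]
9: R B1 → L1 miss [-]
10: W B0 → L0 miss [D]
11: W B3 → L0 miss wb→B0 [D]
12: W B5 → L2 miss wb→B2 [D]
13: W B4 → L1 miss [D]

WB = [0, 3, 0, 0, 2]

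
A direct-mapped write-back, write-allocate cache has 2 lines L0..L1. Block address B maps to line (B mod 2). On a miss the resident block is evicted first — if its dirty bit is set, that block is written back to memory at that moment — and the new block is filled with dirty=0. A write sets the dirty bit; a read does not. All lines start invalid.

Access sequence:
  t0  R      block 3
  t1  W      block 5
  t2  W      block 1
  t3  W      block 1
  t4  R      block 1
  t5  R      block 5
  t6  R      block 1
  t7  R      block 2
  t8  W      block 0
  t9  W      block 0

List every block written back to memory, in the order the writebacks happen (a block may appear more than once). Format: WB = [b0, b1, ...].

  0 | R B3 → L1 miss [-]
  1 | W B5 → L1 miss [D]
  2 | W B1 → L1 miss wb→B5 [D]
  3 | W B1 → L1 hit [D]
  4 | R B1 → L1 hit [D]
  5 | R B5 → L1 miss wb→B1 [-]
  6 | R B1 → L1 miss [-]
  7 | R B2 → L0 miss [-]
  8 | W B0 → L0 miss [D]
  9 | W B0 → L0 hit [D]

WB = [5, 1]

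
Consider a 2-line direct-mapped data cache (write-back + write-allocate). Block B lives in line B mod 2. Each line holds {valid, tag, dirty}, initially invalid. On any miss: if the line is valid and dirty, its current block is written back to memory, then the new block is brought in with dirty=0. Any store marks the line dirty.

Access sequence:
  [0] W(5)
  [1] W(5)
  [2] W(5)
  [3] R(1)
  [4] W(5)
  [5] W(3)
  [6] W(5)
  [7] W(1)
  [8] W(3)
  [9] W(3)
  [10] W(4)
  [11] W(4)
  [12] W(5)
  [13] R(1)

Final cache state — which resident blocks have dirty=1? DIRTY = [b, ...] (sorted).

  0 | W B5 → L1 miss [D]
  1 | W B5 → L1 hit [D]
  2 | W B5 → L1 hit [D]
  3 | R B1 → L1 miss wb→B5 [-]
  4 | W B5 → L1 miss [D]
  5 | W B3 → L1 miss wb→B5 [D]
  6 | W B5 → L1 miss wb→B3 [D]
  7 | W B1 → L1 miss wb→B5 [D]
  8 | W B3 → L1 miss wb→B1 [D]
  9 | W B3 → L1 hit [D]
  10 | W B4 → L0 miss [D]
  11 | W B4 → L0 hit [D]
  12 | W B5 → L1 miss wb→B3 [D]
  13 | R B1 → L1 miss wb→B5 [-]

DIRTY = [4]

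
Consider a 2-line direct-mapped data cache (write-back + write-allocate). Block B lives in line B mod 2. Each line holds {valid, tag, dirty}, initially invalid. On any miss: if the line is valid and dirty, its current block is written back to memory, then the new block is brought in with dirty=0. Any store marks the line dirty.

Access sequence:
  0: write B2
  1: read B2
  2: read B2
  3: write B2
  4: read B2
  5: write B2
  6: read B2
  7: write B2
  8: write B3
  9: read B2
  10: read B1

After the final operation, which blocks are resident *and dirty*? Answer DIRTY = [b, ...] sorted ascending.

DIRTY = [2]

  0 | W B2 → L0 miss [D]
  1 | R B2 → L0 hit [D]
  2 | R B2 → L0 hit [D]
  3 | W B2 → L0 hit [D]
  4 | R B2 → L0 hit [D]
  5 | W B2 → L0 hit [D]
  6 | R B2 → L0 hit [D]
  7 | W B2 → L0 hit [D]
  8 | W B3 → L1 miss [D]
  9 | R B2 → L0 hit [D]
  10 | R B1 → L1 miss wb→B3 [-]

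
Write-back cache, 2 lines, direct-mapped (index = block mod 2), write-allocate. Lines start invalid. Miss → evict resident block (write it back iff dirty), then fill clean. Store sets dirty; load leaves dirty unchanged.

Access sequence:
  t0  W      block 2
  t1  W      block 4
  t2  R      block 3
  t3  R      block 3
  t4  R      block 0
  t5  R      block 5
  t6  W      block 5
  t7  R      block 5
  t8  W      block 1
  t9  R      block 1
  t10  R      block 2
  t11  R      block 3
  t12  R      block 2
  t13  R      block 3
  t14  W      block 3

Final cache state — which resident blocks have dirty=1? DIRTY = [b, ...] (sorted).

0: W B2 → L0 miss [D]
1: W B4 → L0 miss wb→B2 [D]
2: R B3 → L1 miss [-]
3: R B3 → L1 hit [-]
4: R B0 → L0 miss wb→B4 [-]
5: R B5 → L1 miss [-]
6: W B5 → L1 hit [D]
7: R B5 → L1 hit [D]
8: W B1 → L1 miss wb→B5 [D]
9: R B1 → L1 hit [D]
10: R B2 → L0 miss [-]
11: R B3 → L1 miss wb→B1 [-]
12: R B2 → L0 hit [-]
13: R B3 → L1 hit [-]
14: W B3 → L1 hit [D]

DIRTY = [3]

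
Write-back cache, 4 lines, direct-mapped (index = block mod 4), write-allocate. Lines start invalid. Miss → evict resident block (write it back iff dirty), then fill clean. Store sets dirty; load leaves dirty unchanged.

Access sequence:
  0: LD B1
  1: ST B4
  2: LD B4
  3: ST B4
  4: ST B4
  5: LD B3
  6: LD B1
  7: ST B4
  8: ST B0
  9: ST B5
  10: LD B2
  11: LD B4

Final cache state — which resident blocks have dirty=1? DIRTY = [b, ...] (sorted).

DIRTY = [5]

  0 | R B1 → L1 miss [-]
  1 | W B4 → L0 miss [D]
  2 | R B4 → L0 hit [D]
  3 | W B4 → L0 hit [D]
  4 | W B4 → L0 hit [D]
  5 | R B3 → L3 miss [-]
  6 | R B1 → L1 hit [-]
  7 | W B4 → L0 hit [D]
  8 | W B0 → L0 miss wb→B4 [D]
  9 | W B5 → L1 miss [D]
  10 | R B2 → L2 miss [-]
  11 | R B4 → L0 miss wb→B0 [-]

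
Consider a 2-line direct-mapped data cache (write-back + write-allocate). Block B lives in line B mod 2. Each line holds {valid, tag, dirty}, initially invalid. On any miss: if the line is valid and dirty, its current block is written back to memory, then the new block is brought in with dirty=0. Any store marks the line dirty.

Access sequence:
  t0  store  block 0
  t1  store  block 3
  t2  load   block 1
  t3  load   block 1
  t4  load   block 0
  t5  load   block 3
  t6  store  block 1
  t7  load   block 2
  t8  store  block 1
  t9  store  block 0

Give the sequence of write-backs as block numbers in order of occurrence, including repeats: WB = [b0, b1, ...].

WB = [3, 0]

0: W B0 -> L0 miss  d=D]
1: W B3 -> L1 miss  d=D]
2: R B1 -> L1 miss wb->B3  d=-]
3: R B1 -> L1 hit  d=-]
4: R B0 -> L0 hit  d=D]
5: R B3 -> L1 miss  d=-]
6: W B1 -> L1 miss  d=D]
7: R B2 -> L0 miss wb->B0  d=-]
8: W B1 -> L1 hit  d=D]
9: W B0 -> L0 miss  d=D]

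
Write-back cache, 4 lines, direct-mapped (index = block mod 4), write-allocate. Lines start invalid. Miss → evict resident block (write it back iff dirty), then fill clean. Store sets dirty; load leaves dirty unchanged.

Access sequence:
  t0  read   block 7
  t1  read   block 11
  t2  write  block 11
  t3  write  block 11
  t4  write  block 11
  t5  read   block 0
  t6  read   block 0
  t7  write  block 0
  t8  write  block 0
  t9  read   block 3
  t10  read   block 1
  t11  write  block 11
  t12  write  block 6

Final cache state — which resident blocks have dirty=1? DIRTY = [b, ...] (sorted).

DIRTY = [0, 6, 11]

0: R B7 → L3 miss [-]
1: R B11 → L3 miss [-]
2: W B11 → L3 hit [D]
3: W B11 → L3 hit [D]
4: W B11 → L3 hit [D]
5: R B0 → L0 miss [-]
6: R B0 → L0 hit [-]
7: W B0 → L0 hit [D]
8: W B0 → L0 hit [D]
9: R B3 → L3 miss wb→B11 [-]
10: R B1 → L1 miss [-]
11: W B11 → L3 miss [D]
12: W B6 → L2 miss [D]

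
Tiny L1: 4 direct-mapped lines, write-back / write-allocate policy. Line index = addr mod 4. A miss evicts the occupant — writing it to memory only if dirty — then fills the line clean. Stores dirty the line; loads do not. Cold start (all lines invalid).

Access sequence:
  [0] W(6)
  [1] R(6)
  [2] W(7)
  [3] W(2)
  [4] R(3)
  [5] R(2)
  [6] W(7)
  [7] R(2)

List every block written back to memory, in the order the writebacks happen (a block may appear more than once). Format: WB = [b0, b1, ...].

WB = [6, 7]

0: W B6 -> L2 miss  d=D]
1: R B6 -> L2 hit  d=D]
2: W B7 -> L3 miss  d=D]
3: W B2 -> L2 miss wb->B6  d=D]
4: R B3 -> L3 miss wb->B7  d=-]
5: R B2 -> L2 hit  d=D]
6: W B7 -> L3 miss  d=D]
7: R B2 -> L2 hit  d=D]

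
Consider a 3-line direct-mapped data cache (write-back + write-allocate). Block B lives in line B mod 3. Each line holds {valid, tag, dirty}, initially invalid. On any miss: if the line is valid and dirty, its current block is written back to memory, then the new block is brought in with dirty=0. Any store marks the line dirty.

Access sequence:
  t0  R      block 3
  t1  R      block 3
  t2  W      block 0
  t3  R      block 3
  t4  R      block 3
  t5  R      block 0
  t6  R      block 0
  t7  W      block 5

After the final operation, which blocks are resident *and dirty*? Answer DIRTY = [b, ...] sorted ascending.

0: R B3 → L0 miss [-]
1: R B3 → L0 hit [-]
2: W B0 → L0 miss [D]
3: R B3 → L0 miss wb→B0 [-]
4: R B3 → L0 hit [-]
5: R B0 → L0 miss [-]
6: R B0 → L0 hit [-]
7: W B5 → L2 miss [D]

DIRTY = [5]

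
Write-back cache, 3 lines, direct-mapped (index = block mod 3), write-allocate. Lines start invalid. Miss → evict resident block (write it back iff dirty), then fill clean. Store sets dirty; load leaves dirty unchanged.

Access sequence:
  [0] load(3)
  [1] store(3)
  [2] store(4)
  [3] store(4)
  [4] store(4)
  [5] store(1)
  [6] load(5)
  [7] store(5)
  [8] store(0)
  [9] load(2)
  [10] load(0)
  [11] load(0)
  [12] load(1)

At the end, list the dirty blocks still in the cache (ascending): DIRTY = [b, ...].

0: R B3 → L0 miss [-]
1: W B3 → L0 hit [D]
2: W B4 → L1 miss [D]
3: W B4 → L1 hit [D]
4: W B4 → L1 hit [D]
5: W B1 → L1 miss wb→B4 [D]
6: R B5 → L2 miss [-]
7: W B5 → L2 hit [D]
8: W B0 → L0 miss wb→B3 [D]
9: R B2 → L2 miss wb→B5 [-]
10: R B0 → L0 hit [D]
11: R B0 → L0 hit [D]
12: R B1 → L1 hit [D]

DIRTY = [0, 1]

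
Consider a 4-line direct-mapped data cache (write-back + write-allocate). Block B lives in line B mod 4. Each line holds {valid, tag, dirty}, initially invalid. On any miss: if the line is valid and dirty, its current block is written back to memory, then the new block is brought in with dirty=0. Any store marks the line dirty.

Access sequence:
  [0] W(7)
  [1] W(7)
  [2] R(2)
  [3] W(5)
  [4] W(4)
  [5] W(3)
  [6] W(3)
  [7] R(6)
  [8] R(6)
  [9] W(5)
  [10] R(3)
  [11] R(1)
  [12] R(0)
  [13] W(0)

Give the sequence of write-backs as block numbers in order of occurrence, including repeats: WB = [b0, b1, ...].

0: W B7 → L3 miss [D]
1: W B7 → L3 hit [D]
2: R B2 → L2 miss [-]
3: W B5 → L1 miss [D]
4: W B4 → L0 miss [D]
5: W B3 → L3 miss wb→B7 [D]
6: W B3 → L3 hit [D]
7: R B6 → L2 miss [-]
8: R B6 → L2 hit [-]
9: W B5 → L1 hit [D]
10: R B3 → L3 hit [D]
11: R B1 → L1 miss wb→B5 [-]
12: R B0 → L0 miss wb→B4 [-]
13: W B0 → L0 hit [D]

WB = [7, 5, 4]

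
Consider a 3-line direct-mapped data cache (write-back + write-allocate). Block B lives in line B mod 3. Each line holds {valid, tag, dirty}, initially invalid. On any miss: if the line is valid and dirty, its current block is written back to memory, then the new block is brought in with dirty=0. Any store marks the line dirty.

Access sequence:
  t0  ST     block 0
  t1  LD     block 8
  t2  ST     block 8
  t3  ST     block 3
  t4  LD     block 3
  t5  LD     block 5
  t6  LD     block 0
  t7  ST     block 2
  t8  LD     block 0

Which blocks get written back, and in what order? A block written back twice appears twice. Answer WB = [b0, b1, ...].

WB = [0, 8, 3]

0: W B0 → L0 miss [D]
1: R B8 → L2 miss [-]
2: W B8 → L2 hit [D]
3: W B3 → L0 miss wb→B0 [D]
4: R B3 → L0 hit [D]
5: R B5 → L2 miss wb→B8 [-]
6: R B0 → L0 miss wb→B3 [-]
7: W B2 → L2 miss [D]
8: R B0 → L0 hit [-]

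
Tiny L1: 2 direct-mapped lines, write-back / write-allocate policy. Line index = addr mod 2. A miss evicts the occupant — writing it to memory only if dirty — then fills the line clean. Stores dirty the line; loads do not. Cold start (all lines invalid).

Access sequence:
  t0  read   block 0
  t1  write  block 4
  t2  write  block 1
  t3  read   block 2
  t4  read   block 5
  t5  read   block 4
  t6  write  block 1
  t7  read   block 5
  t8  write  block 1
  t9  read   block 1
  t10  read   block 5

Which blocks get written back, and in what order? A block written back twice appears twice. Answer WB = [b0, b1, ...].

0: R B0 → L0 miss [-]
1: W B4 → L0 miss [D]
2: W B1 → L1 miss [D]
3: R B2 → L0 miss wb→B4 [-]
4: R B5 → L1 miss wb→B1 [-]
5: R B4 → L0 miss [-]
6: W B1 → L1 miss [D]
7: R B5 → L1 miss wb→B1 [-]
8: W B1 → L1 miss [D]
9: R B1 → L1 hit [D]
10: R B5 → L1 miss wb→B1 [-]

WB = [4, 1, 1, 1]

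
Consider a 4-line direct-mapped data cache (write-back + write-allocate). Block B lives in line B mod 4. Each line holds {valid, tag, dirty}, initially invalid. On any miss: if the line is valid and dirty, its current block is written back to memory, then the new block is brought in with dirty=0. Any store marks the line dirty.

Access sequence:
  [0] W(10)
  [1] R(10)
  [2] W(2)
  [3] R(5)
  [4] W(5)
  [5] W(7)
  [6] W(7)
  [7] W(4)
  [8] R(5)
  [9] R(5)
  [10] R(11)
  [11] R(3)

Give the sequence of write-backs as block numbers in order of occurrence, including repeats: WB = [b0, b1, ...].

WB = [10, 7]

0: W B10 -> L2 miss  d=D]
1: R B10 -> L2 hit  d=D]
2: W B2 -> L2 miss wb->B10  d=D]
3: R B5 -> L1 miss  d=-]
4: W B5 -> L1 hit  d=D]
5: W B7 -> L3 miss  d=D]
6: W B7 -> L3 hit  d=D]
7: W B4 -> L0 miss  d=D]
8: R B5 -> L1 hit  d=D]
9: R B5 -> L1 hit  d=D]
10: R B11 -> L3 miss wb->B7  d=-]
11: R B3 -> L3 miss  d=-]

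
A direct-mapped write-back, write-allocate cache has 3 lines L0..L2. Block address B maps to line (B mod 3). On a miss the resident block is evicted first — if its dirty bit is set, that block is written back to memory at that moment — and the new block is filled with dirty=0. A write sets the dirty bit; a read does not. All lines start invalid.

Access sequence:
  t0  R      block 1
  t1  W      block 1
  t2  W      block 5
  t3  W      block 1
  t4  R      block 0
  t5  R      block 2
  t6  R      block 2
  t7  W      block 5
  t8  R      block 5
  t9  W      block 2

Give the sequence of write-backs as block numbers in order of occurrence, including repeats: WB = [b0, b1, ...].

  0 | R B1 → L1 miss [-]
  1 | W B1 → L1 hit [D]
  2 | W B5 → L2 miss [D]
  3 | W B1 → L1 hit [D]
  4 | R B0 → L0 miss [-]
  5 | R B2 → L2 miss wb→B5 [-]
  6 | R B2 → L2 hit [-]
  7 | W B5 → L2 miss [D]
  8 | R B5 → L2 hit [D]
  9 | W B2 → L2 miss wb→B5 [D]

WB = [5, 5]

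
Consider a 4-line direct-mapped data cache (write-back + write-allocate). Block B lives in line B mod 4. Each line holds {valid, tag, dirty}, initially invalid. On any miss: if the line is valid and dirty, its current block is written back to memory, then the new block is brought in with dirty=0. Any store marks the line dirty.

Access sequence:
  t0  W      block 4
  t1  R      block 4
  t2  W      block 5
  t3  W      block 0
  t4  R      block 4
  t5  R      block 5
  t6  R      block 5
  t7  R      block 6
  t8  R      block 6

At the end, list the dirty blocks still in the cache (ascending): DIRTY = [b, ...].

DIRTY = [5]

  0 | W B4 → L0 miss [D]
  1 | R B4 → L0 hit [D]
  2 | W B5 → L1 miss [D]
  3 | W B0 → L0 miss wb→B4 [D]
  4 | R B4 → L0 miss wb→B0 [-]
  5 | R B5 → L1 hit [D]
  6 | R B5 → L1 hit [D]
  7 | R B6 → L2 miss [-]
  8 | R B6 → L2 hit [-]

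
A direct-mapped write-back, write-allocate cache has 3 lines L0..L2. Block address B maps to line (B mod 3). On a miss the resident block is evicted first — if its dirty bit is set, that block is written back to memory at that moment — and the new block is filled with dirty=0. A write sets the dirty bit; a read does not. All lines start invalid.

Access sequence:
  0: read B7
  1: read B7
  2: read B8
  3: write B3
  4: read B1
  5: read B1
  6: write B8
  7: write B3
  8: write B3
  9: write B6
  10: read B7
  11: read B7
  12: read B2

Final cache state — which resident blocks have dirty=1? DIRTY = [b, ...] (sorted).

0: R B7 → L1 miss [-]
1: R B7 → L1 hit [-]
2: R B8 → L2 miss [-]
3: W B3 → L0 miss [D]
4: R B1 → L1 miss [-]
5: R B1 → L1 hit [-]
6: W B8 → L2 hit [D]
7: W B3 → L0 hit [D]
8: W B3 → L0 hit [D]
9: W B6 → L0 miss wb→B3 [D]
10: R B7 → L1 miss [-]
11: R B7 → L1 hit [-]
12: R B2 → L2 miss wb→B8 [-]

DIRTY = [6]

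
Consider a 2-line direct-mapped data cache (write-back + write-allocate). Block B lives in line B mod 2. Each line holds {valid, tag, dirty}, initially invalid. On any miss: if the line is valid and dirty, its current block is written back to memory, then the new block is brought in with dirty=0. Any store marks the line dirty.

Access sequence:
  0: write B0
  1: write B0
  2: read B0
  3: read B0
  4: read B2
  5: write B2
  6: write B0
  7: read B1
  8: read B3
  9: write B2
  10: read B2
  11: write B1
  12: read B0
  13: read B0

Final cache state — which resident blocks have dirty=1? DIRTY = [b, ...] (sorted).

0: W B0 → L0 miss [D]
1: W B0 → L0 hit [D]
2: R B0 → L0 hit [D]
3: R B0 → L0 hit [D]
4: R B2 → L0 miss wb→B0 [-]
5: W B2 → L0 hit [D]
6: W B0 → L0 miss wb→B2 [D]
7: R B1 → L1 miss [-]
8: R B3 → L1 miss [-]
9: W B2 → L0 miss wb→B0 [D]
10: R B2 → L0 hit [D]
11: W B1 → L1 miss [D]
12: R B0 → L0 miss wb→B2 [-]
13: R B0 → L0 hit [-]

DIRTY = [1]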